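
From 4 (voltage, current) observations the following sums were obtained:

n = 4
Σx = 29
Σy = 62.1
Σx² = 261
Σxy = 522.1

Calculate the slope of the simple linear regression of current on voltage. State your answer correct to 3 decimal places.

Sxx = Σx² − (Σx)²/n = 261 − 210.25 = 50.75
Sxy = Σxy − (Σx)(Σy)/n = 522.1 − 450.225 = 71.875
b = Sxy/Sxx = 71.875/50.75 = 1.416256

1.416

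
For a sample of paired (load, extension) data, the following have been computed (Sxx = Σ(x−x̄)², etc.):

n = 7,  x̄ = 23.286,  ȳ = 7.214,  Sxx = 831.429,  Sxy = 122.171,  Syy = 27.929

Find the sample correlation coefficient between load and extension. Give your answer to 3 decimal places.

r = Sxy/√(Sxx·Syy) = 122.171/√(23220.980541) = 122.171/152.384319 = 0.801729

0.802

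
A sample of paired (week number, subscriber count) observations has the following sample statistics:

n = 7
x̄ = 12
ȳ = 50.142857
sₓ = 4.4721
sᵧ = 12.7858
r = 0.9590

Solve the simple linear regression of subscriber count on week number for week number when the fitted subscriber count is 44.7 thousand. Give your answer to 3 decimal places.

10.015

b = r · sᵧ/sₓ = 0.959 · 12.7858/4.4721 = 2.741795
a = ȳ − b·x̄ = 50.142857 − 2.741795·12 = 17.241315
Set a + b·x = 44.7: x = (44.7 − 17.241315) / 2.741795 = 10.014856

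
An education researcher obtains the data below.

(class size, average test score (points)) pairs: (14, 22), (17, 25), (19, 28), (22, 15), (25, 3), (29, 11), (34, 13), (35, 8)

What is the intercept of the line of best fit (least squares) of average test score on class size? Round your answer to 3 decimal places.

n = 8, Σx = 195, Σy = 125, Σxy = 2711, Σx² = 5177
Sxx = Σx² − (Σx)²/n = 5177 − 4753.125 = 423.875
Sxy = Σxy − (Σx)(Σy)/n = 2711 − 3046.875 = -335.875
b = Sxy/Sxx = -335.875/423.875 = -0.792392
a = ȳ − b·x̄ = 15.625 − (-0.792392)·24.375 = 34.939546

34.940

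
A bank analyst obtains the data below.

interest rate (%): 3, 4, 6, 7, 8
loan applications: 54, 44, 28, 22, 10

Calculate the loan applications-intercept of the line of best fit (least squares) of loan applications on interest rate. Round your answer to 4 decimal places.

n = 5, Σx = 28, Σy = 158, Σxy = 740, Σx² = 174
Sxx = Σx² − (Σx)²/n = 174 − 156.8 = 17.2
Sxy = Σxy − (Σx)(Σy)/n = 740 − 884.8 = -144.8
b = Sxy/Sxx = -144.8/17.2 = -8.418605
a = ȳ − b·x̄ = 31.6 − (-8.418605)·5.6 = 78.744186

78.7442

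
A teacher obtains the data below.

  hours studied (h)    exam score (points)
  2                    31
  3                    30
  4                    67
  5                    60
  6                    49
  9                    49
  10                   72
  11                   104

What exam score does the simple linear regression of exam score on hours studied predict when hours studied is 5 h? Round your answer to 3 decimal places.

n = 8, Σx = 50, Σy = 462, Σxy = 3319, Σx² = 392
Sxx = Σx² − (Σx)²/n = 392 − 312.5 = 79.5
Sxy = Σxy − (Σx)(Σy)/n = 3319 − 2887.5 = 431.5
b = Sxy/Sxx = 431.5/79.5 = 5.427673
a = ȳ − b·x̄ = 57.75 − 5.427673·6.25 = 23.827044
ŷ(5) = a + b·5 = 23.827044 + 5.427673·5 = 50.965409

50.965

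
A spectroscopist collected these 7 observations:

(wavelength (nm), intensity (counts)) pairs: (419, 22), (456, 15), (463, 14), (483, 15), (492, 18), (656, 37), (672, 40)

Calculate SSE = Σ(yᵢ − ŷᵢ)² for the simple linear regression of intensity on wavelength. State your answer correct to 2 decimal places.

n = 7, Σx = 3641, Σy = 161, Σxy = 89793, Σx² = 1955139, Σy² = 4423
Sxx = Σx² − (Σx)²/n = 1955139 − 1893840.142857 = 61298.857143
Sxy = Σxy − (Σx)(Σy)/n = 89793 − 83743 = 6050
Syy = Σy² − (Σy)²/n = 4423 − 3703 = 720
b = Sxy/Sxx = 6050/61298.857143 = 0.098697
SSE = Syy − b·Sxy = 720 − 0.098697·6050 = 122.884463

122.88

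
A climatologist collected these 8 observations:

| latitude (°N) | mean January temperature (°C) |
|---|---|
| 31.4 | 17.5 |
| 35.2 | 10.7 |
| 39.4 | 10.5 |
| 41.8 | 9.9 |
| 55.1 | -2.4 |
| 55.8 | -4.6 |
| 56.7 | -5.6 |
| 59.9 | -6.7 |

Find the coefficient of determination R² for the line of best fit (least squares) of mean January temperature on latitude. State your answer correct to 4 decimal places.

0.9756

n = 8, Σx = 375.3, Σy = 29.3, Σxy = 645.89, Σx² = 18477.15, Σy² = 732.17
Sxx = Σx² − (Σx)²/n = 18477.15 − 17606.26125 = 870.88875
Sxy = Σxy − (Σx)(Σy)/n = 645.89 − 1374.53625 = -728.64625
Syy = Σy² − (Σy)²/n = 732.17 − 107.31125 = 624.85875
R² = Sxy²/(Sxx·Syy) = (-728.64625)²/(870.88875·624.85875) = 0.975639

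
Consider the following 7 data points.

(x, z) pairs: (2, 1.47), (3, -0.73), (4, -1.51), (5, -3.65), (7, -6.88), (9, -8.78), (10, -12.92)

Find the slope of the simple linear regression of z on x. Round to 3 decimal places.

-1.648

n = 7, Σx = 40, Σy = -33, Σxy = -279.92, Σx² = 284
Sxx = Σx² − (Σx)²/n = 284 − 228.571429 = 55.428571
Sxy = Σxy − (Σx)(Σy)/n = -279.92 − (-188.571429) = -91.348571
b = Sxy/Sxx = -91.348571/55.428571 = -1.648041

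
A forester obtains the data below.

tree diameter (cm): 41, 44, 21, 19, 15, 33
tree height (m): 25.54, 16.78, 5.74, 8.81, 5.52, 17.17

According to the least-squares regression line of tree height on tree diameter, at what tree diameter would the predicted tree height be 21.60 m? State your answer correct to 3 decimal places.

43.319

n = 6, Σx = 173, Σy = 79.56, Σxy = 2722.8, Σx² = 5733
Sxx = Σx² − (Σx)²/n = 5733 − 4988.166667 = 744.833333
Sxy = Σxy − (Σx)(Σy)/n = 2722.8 − 2293.98 = 428.82
b = Sxy/Sxx = 428.82/744.833333 = 0.575726
a = ȳ − b·x̄ = 13.26 − 0.575726·28.833333 = -3.340103
Set a + b·x = 21.60: x = (21.60 − (-3.340103)) / 0.575726 = 43.319388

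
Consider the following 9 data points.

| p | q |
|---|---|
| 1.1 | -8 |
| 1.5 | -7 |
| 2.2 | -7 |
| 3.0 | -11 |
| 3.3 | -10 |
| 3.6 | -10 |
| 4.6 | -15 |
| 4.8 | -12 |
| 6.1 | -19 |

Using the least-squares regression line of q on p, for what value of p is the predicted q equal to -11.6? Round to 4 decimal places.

n = 9, Σx = 30.2, Σy = -99, Σxy = -379.2, Σx² = 122.56
Sxx = Σx² − (Σx)²/n = 122.56 − 101.337778 = 21.222222
Sxy = Σxy − (Σx)(Σy)/n = -379.2 − (-332.2) = -47
b = Sxy/Sxx = -47/21.222222 = -2.214660
a = ȳ − b·x̄ = -11 − (-2.214660)·3.355556 = -3.568586
Set a + b·x = -11.6: x = (-11.6 − (-3.568586)) / (-2.214660) = 3.626478

3.6265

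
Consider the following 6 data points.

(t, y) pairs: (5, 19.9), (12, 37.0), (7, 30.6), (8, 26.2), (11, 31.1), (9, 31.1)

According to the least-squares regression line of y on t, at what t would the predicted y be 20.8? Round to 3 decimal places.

4.288

n = 6, Σx = 52, Σy = 175.9, Σxy = 1589.3, Σx² = 484
Sxx = Σx² − (Σx)²/n = 484 − 450.666667 = 33.333333
Sxy = Σxy − (Σx)(Σy)/n = 1589.3 − 1524.466667 = 64.833333
b = Sxy/Sxx = 64.833333/33.333333 = 1.945
a = ȳ − b·x̄ = 29.316667 − 1.945·8.666667 = 12.46
Set a + b·x = 20.8: x = (20.8 − 12.46) / 1.945 = 4.287918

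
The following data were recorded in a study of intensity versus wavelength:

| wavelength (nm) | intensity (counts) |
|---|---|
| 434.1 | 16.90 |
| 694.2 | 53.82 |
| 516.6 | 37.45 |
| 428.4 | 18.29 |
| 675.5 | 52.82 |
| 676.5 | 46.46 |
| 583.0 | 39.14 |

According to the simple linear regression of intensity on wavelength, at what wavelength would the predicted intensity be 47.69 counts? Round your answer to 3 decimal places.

649.773

n = 7, Σx = 4008.3, Σy = 264.88, Σxy = 161808.96, Σx² = 2374600.07
Sxx = Σx² − (Σx)²/n = 2374600.07 − 2295209.841429 = 79390.228571
Sxy = Σxy − (Σx)(Σy)/n = 161808.96 − 151674.072 = 10134.888
b = Sxy/Sxx = 10134.888/79390.228571 = 0.127659
a = ȳ − b·x̄ = 37.84 − 0.127659·572.614286 = -35.259445
Set a + b·x = 47.69: x = (47.69 − (-35.259445)) / 0.127659 = 649.772884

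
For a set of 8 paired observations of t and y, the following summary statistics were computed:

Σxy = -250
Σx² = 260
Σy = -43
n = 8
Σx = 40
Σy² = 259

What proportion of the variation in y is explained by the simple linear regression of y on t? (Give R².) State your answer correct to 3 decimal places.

0.732

Sxx = Σx² − (Σx)²/n = 260 − 200 = 60
Sxy = Σxy − (Σx)(Σy)/n = -250 − (-215) = -35
Syy = Σy² − (Σy)²/n = 259 − 231.125 = 27.875
R² = Sxy²/(Sxx·Syy) = (-35)²/(60·27.875) = 0.732436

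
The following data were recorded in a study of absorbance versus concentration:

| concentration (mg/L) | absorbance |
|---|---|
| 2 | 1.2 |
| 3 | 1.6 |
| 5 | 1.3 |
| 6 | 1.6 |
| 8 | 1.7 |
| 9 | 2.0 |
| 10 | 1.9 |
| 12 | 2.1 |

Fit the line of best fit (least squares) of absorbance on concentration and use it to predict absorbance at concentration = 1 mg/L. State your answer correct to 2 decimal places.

1.19

n = 8, Σx = 55, Σy = 13.4, Σxy = 99.1, Σx² = 463
Sxx = Σx² − (Σx)²/n = 463 − 378.125 = 84.875
Sxy = Σxy − (Σx)(Σy)/n = 99.1 − 92.125 = 6.975
b = Sxy/Sxx = 6.975/84.875 = 0.082180
a = ȳ − b·x̄ = 1.675 − 0.082180·6.875 = 1.110015
ŷ(1) = a + b·1 = 1.110015 + 0.082180·1 = 1.192194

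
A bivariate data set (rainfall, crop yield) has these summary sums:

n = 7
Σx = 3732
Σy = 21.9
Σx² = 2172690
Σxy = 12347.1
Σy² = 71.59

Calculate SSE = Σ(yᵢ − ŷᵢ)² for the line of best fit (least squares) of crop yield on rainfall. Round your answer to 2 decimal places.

0.61

Sxx = Σx² − (Σx)²/n = 2172690 − 1989689.142857 = 183000.857143
Sxy = Σxy − (Σx)(Σy)/n = 12347.1 − 11675.828571 = 671.271429
Syy = Σy² − (Σy)²/n = 71.59 − 68.515714 = 3.074286
b = Sxy/Sxx = 671.271429/183000.857143 = 0.003668
SSE = Syy − b·Sxy = 3.074286 − 0.003668·671.271429 = 0.611973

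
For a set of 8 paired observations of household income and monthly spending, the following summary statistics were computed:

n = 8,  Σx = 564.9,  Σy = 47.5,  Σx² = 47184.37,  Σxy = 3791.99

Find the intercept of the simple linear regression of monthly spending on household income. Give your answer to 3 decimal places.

1.699

Sxx = Σx² − (Σx)²/n = 47184.37 − 39889.00125 = 7295.36875
Sxy = Σxy − (Σx)(Σy)/n = 3791.99 − 3354.09375 = 437.89625
b = Sxy/Sxx = 437.89625/7295.36875 = 0.060024
a = ȳ − b·x̄ = 5.9375 − 0.060024·70.6125 = 1.699065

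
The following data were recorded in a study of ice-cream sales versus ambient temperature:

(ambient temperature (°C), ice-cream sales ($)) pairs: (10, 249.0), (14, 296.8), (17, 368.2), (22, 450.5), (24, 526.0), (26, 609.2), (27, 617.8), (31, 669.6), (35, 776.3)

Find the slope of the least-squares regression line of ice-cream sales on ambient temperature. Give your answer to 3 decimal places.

n = 9, Σx = 206, Σy = 4563.4, Σxy = 115887.5, Σx² = 5236
Sxx = Σx² − (Σx)²/n = 5236 − 4715.111111 = 520.888889
Sxy = Σxy − (Σx)(Σy)/n = 115887.5 − 104451.155556 = 11436.344444
b = Sxy/Sxx = 11436.344444/520.888889 = 21.955439

21.955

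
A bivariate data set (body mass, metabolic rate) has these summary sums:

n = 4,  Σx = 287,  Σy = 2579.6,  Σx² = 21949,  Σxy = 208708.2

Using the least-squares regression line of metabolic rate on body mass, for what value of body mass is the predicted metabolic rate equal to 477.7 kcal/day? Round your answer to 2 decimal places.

Sxx = Σx² − (Σx)²/n = 21949 − 20592.25 = 1356.75
Sxy = Σxy − (Σx)(Σy)/n = 208708.2 − 185086.3 = 23621.9
b = Sxy/Sxx = 23621.9/1356.75 = 17.410650
a = ȳ − b·x̄ = 644.9 − 17.410650·71.75 = -604.314170
Set a + b·x = 477.7: x = (477.7 − (-604.314170)) / 17.410650 = 62.146683

62.15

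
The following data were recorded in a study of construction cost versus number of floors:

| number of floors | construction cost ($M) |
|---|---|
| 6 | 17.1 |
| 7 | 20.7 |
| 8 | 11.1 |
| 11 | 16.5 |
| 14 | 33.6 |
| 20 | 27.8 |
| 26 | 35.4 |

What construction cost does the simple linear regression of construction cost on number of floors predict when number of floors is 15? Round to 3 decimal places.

25.028

n = 7, Σx = 92, Σy = 162.2, Σxy = 2464.6, Σx² = 1542
Sxx = Σx² − (Σx)²/n = 1542 − 1209.142857 = 332.857143
Sxy = Σxy − (Σx)(Σy)/n = 2464.6 − 2131.771429 = 332.828571
b = Sxy/Sxx = 332.828571/332.857143 = 0.999914
a = ȳ − b·x̄ = 23.171429 − 0.999914·13.142857 = 10.029700
ŷ(15) = a + b·15 = 10.029700 + 0.999914·15 = 25.028412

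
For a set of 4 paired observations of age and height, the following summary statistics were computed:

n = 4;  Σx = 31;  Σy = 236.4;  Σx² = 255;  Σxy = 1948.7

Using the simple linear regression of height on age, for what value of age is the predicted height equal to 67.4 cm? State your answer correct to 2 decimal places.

8.80

Sxx = Σx² − (Σx)²/n = 255 − 240.25 = 14.75
Sxy = Σxy − (Σx)(Σy)/n = 1948.7 − 1832.1 = 116.6
b = Sxy/Sxx = 116.6/14.75 = 7.905085
a = ȳ − b·x̄ = 59.1 − 7.905085·7.75 = -2.164407
Set a + b·x = 67.4: x = (67.4 − (-2.164407)) / 7.905085 = 8.799957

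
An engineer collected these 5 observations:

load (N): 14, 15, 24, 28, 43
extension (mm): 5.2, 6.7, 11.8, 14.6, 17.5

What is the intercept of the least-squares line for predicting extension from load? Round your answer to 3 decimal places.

0.702

n = 5, Σx = 124, Σy = 55.8, Σxy = 1617.8, Σx² = 3630
Sxx = Σx² − (Σx)²/n = 3630 − 3075.2 = 554.8
Sxy = Σxy − (Σx)(Σy)/n = 1617.8 − 1383.84 = 233.96
b = Sxy/Sxx = 233.96/554.8 = 0.421702
a = ȳ − b·x̄ = 11.16 − 0.421702·24.8 = 0.701802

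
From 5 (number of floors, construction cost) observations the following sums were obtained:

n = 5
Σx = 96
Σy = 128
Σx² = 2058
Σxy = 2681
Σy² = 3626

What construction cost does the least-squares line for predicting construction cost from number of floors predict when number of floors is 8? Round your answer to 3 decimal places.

13.952

Sxx = Σx² − (Σx)²/n = 2058 − 1843.2 = 214.8
Sxy = Σxy − (Σx)(Σy)/n = 2681 − 2457.6 = 223.4
b = Sxy/Sxx = 223.4/214.8 = 1.040037
a = ȳ − b·x̄ = 25.6 − 1.040037·19.2 = 5.631285
ŷ(8) = a + b·8 = 5.631285 + 1.040037·8 = 13.951583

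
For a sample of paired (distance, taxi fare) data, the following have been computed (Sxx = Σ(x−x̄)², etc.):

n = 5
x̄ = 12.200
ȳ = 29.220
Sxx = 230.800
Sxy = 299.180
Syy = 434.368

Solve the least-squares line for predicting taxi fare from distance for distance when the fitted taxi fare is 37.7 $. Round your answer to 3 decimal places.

18.742

b = Sxy/Sxx = 299.18/230.8 = 1.296274
a = ȳ − b·x̄ = 29.22 − 1.296274·12.2 = 13.405459
Set a + b·x = 37.7: x = (37.7 − 13.405459) / 1.296274 = 18.741828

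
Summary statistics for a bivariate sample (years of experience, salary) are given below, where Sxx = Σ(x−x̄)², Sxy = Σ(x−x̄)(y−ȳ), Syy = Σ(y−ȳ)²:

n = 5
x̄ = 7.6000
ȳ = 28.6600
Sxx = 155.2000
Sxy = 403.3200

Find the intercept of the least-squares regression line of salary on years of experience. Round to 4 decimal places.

b = Sxy/Sxx = 403.32/155.2 = 2.598711
a = ȳ − b·x̄ = 28.66 − 2.598711·7.6 = 8.909794

8.9098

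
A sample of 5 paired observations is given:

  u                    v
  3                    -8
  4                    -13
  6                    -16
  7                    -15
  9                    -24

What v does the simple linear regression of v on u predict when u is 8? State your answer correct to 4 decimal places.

n = 5, Σx = 29, Σy = -76, Σxy = -493, Σx² = 191
Sxx = Σx² − (Σx)²/n = 191 − 168.2 = 22.8
Sxy = Σxy − (Σx)(Σy)/n = -493 − (-440.8) = -52.2
b = Sxy/Sxx = -52.2/22.8 = -2.289474
a = ȳ − b·x̄ = -15.2 − (-2.289474)·5.8 = -1.921053
ŷ(8) = a + b·8 = -1.921053 + (-2.289474)·8 = -20.236842

-20.2368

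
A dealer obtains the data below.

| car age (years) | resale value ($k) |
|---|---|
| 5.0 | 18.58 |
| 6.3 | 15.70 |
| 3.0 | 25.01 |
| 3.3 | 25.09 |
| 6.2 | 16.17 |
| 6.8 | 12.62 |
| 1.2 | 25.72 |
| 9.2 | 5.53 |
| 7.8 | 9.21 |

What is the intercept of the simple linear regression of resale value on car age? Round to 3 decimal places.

32.181

n = 9, Σx = 48.8, Σy = 153.63, Σxy = 689.285, Σx² = 316.18
Sxx = Σx² − (Σx)²/n = 316.18 − 264.604444 = 51.575556
Sxy = Σxy − (Σx)(Σy)/n = 689.285 − 833.016 = -143.731
b = Sxy/Sxx = -143.731/51.575556 = -2.786805
a = ȳ − b·x̄ = 17.07 − (-2.786805)·5.422222 = 32.180674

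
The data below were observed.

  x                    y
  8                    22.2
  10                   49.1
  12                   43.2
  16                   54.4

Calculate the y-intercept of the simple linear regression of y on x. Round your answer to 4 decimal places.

4.4229

n = 4, Σx = 46, Σy = 168.9, Σxy = 2057.4, Σx² = 564
Sxx = Σx² − (Σx)²/n = 564 − 529 = 35
Sxy = Σxy − (Σx)(Σy)/n = 2057.4 − 1942.35 = 115.05
b = Sxy/Sxx = 115.05/35 = 3.287143
a = ȳ − b·x̄ = 42.225 − 3.287143·11.5 = 4.422857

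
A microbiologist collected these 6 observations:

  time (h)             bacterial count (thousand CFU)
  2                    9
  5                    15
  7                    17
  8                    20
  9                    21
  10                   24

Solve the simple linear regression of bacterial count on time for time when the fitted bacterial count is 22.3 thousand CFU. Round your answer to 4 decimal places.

n = 6, Σx = 41, Σy = 106, Σxy = 801, Σx² = 323
Sxx = Σx² − (Σx)²/n = 323 − 280.166667 = 42.833333
Sxy = Σxy − (Σx)(Σy)/n = 801 − 724.333333 = 76.666667
b = Sxy/Sxx = 76.666667/42.833333 = 1.789883
a = ȳ − b·x̄ = 17.666667 − 1.789883·6.833333 = 5.435798
Set a + b·x = 22.3: x = (22.3 − 5.435798) / 1.789883 = 9.421957

9.4220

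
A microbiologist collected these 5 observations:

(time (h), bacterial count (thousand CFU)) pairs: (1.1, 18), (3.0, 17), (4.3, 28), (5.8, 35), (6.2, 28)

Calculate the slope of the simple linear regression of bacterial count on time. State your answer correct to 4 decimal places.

n = 5, Σx = 20.4, Σy = 126, Σxy = 567.8, Σx² = 100.78
Sxx = Σx² − (Σx)²/n = 100.78 − 83.232 = 17.548
Sxy = Σxy − (Σx)(Σy)/n = 567.8 − 514.08 = 53.72
b = Sxy/Sxx = 53.72/17.548 = 3.061318

3.0613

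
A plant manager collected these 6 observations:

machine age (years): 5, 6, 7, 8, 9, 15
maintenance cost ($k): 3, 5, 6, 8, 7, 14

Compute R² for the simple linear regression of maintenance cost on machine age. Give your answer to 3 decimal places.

n = 6, Σx = 50, Σy = 43, Σxy = 424, Σx² = 480, Σy² = 379
Sxx = Σx² − (Σx)²/n = 480 − 416.666667 = 63.333333
Sxy = Σxy − (Σx)(Σy)/n = 424 − 358.333333 = 65.666667
Syy = Σy² − (Σy)²/n = 379 − 308.166667 = 70.833333
R² = Sxy²/(Sxx·Syy) = (65.666667)²/(63.333333·70.833333) = 0.961214

0.961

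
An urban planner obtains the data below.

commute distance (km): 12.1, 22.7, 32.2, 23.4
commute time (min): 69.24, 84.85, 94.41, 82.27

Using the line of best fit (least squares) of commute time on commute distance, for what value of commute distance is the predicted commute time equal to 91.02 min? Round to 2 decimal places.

n = 4, Σx = 90.4, Σy = 330.77, Σxy = 7729.019, Σx² = 2246.1
Sxx = Σx² − (Σx)²/n = 2246.1 − 2043.04 = 203.06
Sxy = Σxy − (Σx)(Σy)/n = 7729.019 − 7475.402 = 253.617
b = Sxy/Sxx = 253.617/203.06 = 1.248976
a = ȳ − b·x̄ = 82.6925 − 1.248976·22.6 = 54.465650
Set a + b·x = 91.02: x = (91.02 − 54.465650) / 1.248976 = 29.267464

29.27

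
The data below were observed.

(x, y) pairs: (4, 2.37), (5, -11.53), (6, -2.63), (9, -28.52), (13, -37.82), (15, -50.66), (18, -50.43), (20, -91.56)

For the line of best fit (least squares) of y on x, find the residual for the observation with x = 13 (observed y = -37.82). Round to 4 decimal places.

4.4279

n = 8, Σx = 90, Σy = -270.78, Σxy = -4311.13, Σx² = 1276
Sxx = Σx² − (Σx)²/n = 1276 − 1012.5 = 263.5
Sxy = Σxy − (Σx)(Σy)/n = -4311.13 − (-3046.275) = -1264.855
b = Sxy/Sxx = -1264.855/263.5 = -4.800209
a = ȳ − b·x̄ = -33.8475 − (-4.800209)·11.25 = 20.154848
ŷ(13) = 20.154848 + (-4.800209)·13 = -42.247865
residual = y − ŷ = -37.82 − (-42.247865) = 4.427865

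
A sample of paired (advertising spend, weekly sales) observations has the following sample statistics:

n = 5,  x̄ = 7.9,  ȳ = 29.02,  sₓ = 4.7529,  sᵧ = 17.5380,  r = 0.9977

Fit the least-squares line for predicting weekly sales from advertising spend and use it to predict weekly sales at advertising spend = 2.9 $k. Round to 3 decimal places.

10.613

b = r · sᵧ/sₓ = 0.9977 · 17.538/4.7529 = 3.681471
a = ȳ − b·x̄ = 29.02 − 3.681471·7.9 = -0.063619
ŷ(2.9) = a + b·2.9 = -0.063619 + 3.681471·2.9 = 10.612646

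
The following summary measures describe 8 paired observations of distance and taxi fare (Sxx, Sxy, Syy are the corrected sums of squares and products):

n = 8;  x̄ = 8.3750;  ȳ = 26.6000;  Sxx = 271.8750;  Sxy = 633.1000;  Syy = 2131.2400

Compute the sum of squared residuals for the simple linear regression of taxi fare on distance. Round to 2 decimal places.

b = Sxy/Sxx = 633.1/271.875 = 2.328644
SSE = Syy − b·Sxy = 2131.24 − 2.328644·633.1 = 656.975687

656.98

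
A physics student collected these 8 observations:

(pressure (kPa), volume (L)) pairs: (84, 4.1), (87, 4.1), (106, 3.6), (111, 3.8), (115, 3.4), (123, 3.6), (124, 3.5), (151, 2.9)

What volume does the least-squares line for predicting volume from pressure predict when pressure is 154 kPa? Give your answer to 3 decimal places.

2.910

n = 8, Σx = 901, Σy = 29, Σxy = 3210.2, Σx² = 104713
Sxx = Σx² − (Σx)²/n = 104713 − 101475.125 = 3237.875
Sxy = Σxy − (Σx)(Σy)/n = 3210.2 − 3266.125 = -55.925
b = Sxy/Sxx = -55.925/3237.875 = -0.017272
a = ȳ − b·x̄ = 3.625 − (-0.017272)·112.625 = 5.570274
ŷ(154) = a + b·154 = 5.570274 + (-0.017272)·154 = 2.910366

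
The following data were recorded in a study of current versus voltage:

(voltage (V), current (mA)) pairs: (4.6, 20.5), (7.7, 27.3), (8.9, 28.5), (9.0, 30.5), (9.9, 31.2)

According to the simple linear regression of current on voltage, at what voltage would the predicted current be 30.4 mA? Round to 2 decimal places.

n = 5, Σx = 40.1, Σy = 138, Σxy = 1141.54, Σx² = 338.67
Sxx = Σx² − (Σx)²/n = 338.67 − 321.602 = 17.068
Sxy = Σxy − (Σx)(Σy)/n = 1141.54 − 1106.76 = 34.78
b = Sxy/Sxx = 34.78/17.068 = 2.037731
a = ȳ − b·x̄ = 27.6 − 2.037731·8.02 = 11.257394
Set a + b·x = 30.4: x = (30.4 − 11.257394) / 2.037731 = 9.394077

9.39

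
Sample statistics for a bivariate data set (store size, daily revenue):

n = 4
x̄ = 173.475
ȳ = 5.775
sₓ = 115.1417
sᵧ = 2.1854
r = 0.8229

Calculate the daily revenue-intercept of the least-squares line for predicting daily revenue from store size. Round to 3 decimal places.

3.066

b = r · sᵧ/sₓ = 0.8229 · 2.1854/115.1417 = 0.015619
a = ȳ − b·x̄ = 5.775 − 0.015619·173.475 = 3.065543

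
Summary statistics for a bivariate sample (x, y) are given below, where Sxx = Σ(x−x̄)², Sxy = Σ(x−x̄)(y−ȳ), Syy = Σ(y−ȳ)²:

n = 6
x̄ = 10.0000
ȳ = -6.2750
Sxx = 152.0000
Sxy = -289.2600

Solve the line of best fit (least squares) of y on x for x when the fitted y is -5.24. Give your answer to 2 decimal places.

b = Sxy/Sxx = -289.26/152 = -1.903026
a = ȳ − b·x̄ = -6.275 − (-1.903026)·10 = 12.755263
Set a + b·x = -5.24: x = (-5.24 − 12.755263) / (-1.903026) = 9.456129

9.46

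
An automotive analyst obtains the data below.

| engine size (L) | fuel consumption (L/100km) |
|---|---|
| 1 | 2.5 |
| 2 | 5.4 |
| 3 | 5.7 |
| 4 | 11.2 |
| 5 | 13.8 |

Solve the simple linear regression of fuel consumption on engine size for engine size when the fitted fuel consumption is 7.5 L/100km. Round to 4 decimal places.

2.9225

n = 5, Σx = 15, Σy = 38.6, Σxy = 144.2, Σx² = 55
Sxx = Σx² − (Σx)²/n = 55 − 45 = 10
Sxy = Σxy − (Σx)(Σy)/n = 144.2 − 115.8 = 28.4
b = Sxy/Sxx = 28.4/10 = 2.84
a = ȳ − b·x̄ = 7.72 − 2.84·3 = -0.8
Set a + b·x = 7.5: x = (7.5 − (-0.8)) / 2.84 = 2.922535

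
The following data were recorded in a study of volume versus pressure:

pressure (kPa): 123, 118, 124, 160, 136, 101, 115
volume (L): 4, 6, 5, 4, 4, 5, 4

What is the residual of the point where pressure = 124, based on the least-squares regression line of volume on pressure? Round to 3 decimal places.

n = 7, Σx = 877, Σy = 32, Σxy = 3969, Σx² = 111951
Sxx = Σx² − (Σx)²/n = 111951 − 109875.571429 = 2075.428571
Sxy = Σxy − (Σx)(Σy)/n = 3969 − 4009.142857 = -40.142857
b = Sxy/Sxx = -40.142857/2075.428571 = -0.019342
a = ȳ − b·x̄ = 4.571429 − (-0.019342)·125.285714 = 6.994700
ŷ(124) = 6.994700 + (-0.019342)·124 = 4.596297
residual = y − ŷ = 5 − 4.596297 = 0.403703

0.404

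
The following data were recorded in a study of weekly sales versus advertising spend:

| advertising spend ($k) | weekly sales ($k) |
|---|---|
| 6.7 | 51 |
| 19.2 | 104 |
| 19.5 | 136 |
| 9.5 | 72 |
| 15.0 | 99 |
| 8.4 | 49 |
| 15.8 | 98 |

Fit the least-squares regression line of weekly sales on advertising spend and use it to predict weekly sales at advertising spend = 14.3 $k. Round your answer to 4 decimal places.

n = 7, Σx = 94.1, Σy = 609, Σxy = 9119.5, Σx² = 1429.23
Sxx = Σx² − (Σx)²/n = 1429.23 − 1264.972857 = 164.257143
Sxy = Σxy − (Σx)(Σy)/n = 9119.5 − 8186.7 = 932.8
b = Sxy/Sxx = 932.8/164.257143 = 5.678901
a = ȳ − b·x̄ = 87 − 5.678901·13.442857 = 10.659349
ŷ(14.3) = a + b·14.3 = 10.659349 + 5.678901·14.3 = 91.867629

91.8676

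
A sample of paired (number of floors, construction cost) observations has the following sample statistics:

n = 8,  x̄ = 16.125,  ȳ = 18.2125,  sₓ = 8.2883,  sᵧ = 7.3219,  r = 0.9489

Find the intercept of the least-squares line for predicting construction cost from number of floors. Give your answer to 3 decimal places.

b = r · sᵧ/sₓ = 0.9489 · 7.3219/8.2883 = 0.838260
a = ȳ − b·x̄ = 18.2125 − 0.838260·16.125 = 4.695556

4.696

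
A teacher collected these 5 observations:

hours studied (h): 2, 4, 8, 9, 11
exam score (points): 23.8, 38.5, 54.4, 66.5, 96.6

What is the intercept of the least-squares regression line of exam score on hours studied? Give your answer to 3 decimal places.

6.913

n = 5, Σx = 34, Σy = 279.8, Σxy = 2297.9, Σx² = 286
Sxx = Σx² − (Σx)²/n = 286 − 231.2 = 54.8
Sxy = Σxy − (Σx)(Σy)/n = 2297.9 − 1902.64 = 395.26
b = Sxy/Sxx = 395.26/54.8 = 7.212774
a = ȳ − b·x̄ = 55.96 − 7.212774·6.8 = 6.913139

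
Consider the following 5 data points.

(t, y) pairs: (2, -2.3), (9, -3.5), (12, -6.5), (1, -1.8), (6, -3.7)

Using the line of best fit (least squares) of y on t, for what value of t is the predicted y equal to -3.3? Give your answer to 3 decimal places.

n = 5, Σx = 30, Σy = -17.8, Σxy = -138.1, Σx² = 266
Sxx = Σx² − (Σx)²/n = 266 − 180 = 86
Sxy = Σxy − (Σx)(Σy)/n = -138.1 − (-106.8) = -31.3
b = Sxy/Sxx = -31.3/86 = -0.363953
a = ȳ − b·x̄ = -3.56 − (-0.363953)·6 = -1.376279
Set a + b·x = -3.3: x = (-3.3 − (-1.376279)) / (-0.363953) = 5.285623

5.286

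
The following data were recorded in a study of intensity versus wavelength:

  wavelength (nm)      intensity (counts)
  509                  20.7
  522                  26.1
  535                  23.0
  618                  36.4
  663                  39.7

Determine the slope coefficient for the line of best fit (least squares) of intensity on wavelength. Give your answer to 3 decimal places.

0.121

n = 5, Σx = 2847, Σy = 145.9, Σxy = 85281.8, Σx² = 1639283
Sxx = Σx² − (Σx)²/n = 1639283 − 1621081.8 = 18201.2
Sxy = Σxy − (Σx)(Σy)/n = 85281.8 − 83075.46 = 2206.34
b = Sxy/Sxx = 2206.34/18201.2 = 0.121219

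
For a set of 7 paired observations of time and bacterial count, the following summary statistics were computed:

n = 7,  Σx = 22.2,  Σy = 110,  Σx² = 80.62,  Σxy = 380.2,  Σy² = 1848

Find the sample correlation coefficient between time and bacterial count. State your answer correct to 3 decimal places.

Sxx = Σx² − (Σx)²/n = 80.62 − 70.405714 = 10.214286
Sxy = Σxy − (Σx)(Σy)/n = 380.2 − 348.857143 = 31.342857
Syy = Σy² − (Σy)²/n = 1848 − 1728.571429 = 119.428571
r = Sxy/√(Sxx·Syy) = 31.342857/√(1219.877551) = 31.342857/34.926745 = 0.897388

0.897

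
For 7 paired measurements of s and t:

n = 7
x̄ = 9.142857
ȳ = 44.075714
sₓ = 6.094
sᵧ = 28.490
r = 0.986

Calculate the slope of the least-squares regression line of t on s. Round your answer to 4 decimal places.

4.6096

b = r · sᵧ/sₓ = 0.986 · 28.49/6.094 = 4.609639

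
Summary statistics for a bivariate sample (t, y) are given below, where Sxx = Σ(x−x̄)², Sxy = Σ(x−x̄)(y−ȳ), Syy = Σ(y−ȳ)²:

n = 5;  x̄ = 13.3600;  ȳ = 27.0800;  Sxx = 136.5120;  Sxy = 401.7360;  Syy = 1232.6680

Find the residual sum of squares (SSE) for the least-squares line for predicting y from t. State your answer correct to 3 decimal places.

50.414

b = Sxy/Sxx = 401.736/136.512 = 2.942862
SSE = Syy − b·Sxy = 1232.668 − 2.942862·401.736 = 50.414325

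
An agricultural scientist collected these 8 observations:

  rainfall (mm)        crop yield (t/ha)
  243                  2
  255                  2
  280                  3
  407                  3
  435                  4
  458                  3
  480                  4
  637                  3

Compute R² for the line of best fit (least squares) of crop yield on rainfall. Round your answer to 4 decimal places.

0.3416

n = 8, Σx = 3195, Σy = 24, Σxy = 10002, Σx² = 1403281, Σy² = 76
Sxx = Σx² − (Σx)²/n = 1403281 − 1276003.125 = 127277.875
Sxy = Σxy − (Σx)(Σy)/n = 10002 − 9585 = 417
Syy = Σy² − (Σy)²/n = 76 − 72 = 4
R² = Sxy²/(Sxx·Syy) = (417)²/(127277.875·4) = 0.341554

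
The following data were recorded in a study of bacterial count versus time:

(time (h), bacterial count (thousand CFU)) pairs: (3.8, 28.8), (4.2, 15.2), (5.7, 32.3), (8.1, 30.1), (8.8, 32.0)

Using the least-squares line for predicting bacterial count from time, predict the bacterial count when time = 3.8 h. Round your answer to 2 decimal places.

23.60

n = 5, Σx = 30.6, Σy = 138.4, Σxy = 882.8, Σx² = 207.62
Sxx = Σx² − (Σx)²/n = 207.62 − 187.272 = 20.348
Sxy = Σxy − (Σx)(Σy)/n = 882.8 − 847.008 = 35.792
b = Sxy/Sxx = 35.792/20.348 = 1.758994
a = ȳ − b·x̄ = 27.68 − 1.758994·6.12 = 16.914960
ŷ(3.8) = a + b·3.8 = 16.914960 + 1.758994·3.8 = 23.599135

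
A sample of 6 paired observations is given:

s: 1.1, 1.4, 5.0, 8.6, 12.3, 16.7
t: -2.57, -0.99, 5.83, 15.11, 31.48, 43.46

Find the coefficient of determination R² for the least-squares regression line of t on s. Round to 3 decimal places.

n = 6, Σx = 45.1, Σy = 92.32, Σxy = 1267.869, Σx² = 532.31, Σy² = 3149.648
Sxx = Σx² − (Σx)²/n = 532.31 − 339.001667 = 193.308333
Sxy = Σxy − (Σx)(Σy)/n = 1267.869 − 693.938667 = 573.930333
Syy = Σy² − (Σy)²/n = 3149.648 − 1420.497067 = 1729.150933
R² = Sxy²/(Sxx·Syy) = (573.930333)²/(193.308333·1729.150933) = 0.985451

0.985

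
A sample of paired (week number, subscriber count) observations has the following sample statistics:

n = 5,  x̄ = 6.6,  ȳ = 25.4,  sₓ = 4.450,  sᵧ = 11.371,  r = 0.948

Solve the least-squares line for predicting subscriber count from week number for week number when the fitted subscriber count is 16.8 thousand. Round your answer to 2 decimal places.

3.05

b = r · sᵧ/sₓ = 0.948 · 11.371/4.45 = 2.422406
a = ȳ − b·x̄ = 25.4 − 2.422406·6.6 = 9.412118
Set a + b·x = 16.8: x = (16.8 − 9.412118) / 2.422406 = 3.049811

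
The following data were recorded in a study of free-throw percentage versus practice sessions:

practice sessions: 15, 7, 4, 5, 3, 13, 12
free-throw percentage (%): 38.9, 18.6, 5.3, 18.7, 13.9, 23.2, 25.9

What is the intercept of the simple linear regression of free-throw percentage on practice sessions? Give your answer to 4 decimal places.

4.6820

n = 7, Σx = 59, Σy = 144.5, Σxy = 1482.5, Σx² = 637
Sxx = Σx² − (Σx)²/n = 637 − 497.285714 = 139.714286
Sxy = Σxy − (Σx)(Σy)/n = 1482.5 − 1217.928571 = 264.571429
b = Sxy/Sxx = 264.571429/139.714286 = 1.893661
a = ȳ − b·x̄ = 20.642857 − 1.893661·8.428571 = 4.682004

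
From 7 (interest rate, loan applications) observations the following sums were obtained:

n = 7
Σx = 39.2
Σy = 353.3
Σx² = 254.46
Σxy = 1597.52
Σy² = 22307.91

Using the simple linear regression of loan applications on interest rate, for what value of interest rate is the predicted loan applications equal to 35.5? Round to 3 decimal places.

Sxx = Σx² − (Σx)²/n = 254.46 − 219.52 = 34.94
Sxy = Σxy − (Σx)(Σy)/n = 1597.52 − 1978.48 = -380.96
b = Sxy/Sxx = -380.96/34.94 = -10.903263
a = ȳ − b·x̄ = 50.471429 − (-10.903263)·5.6 = 111.529700
Set a + b·x = 35.5: x = (35.5 − 111.529700) / (-10.903263) = 6.973115

6.973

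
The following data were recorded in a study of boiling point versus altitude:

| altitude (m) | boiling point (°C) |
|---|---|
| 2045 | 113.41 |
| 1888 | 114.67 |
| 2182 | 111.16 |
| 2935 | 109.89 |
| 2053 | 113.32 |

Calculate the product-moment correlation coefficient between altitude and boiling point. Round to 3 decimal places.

n = 5, Σx = 11103, Σy = 562.45, Σxy = 1246144.64, Σx² = 25336727, Σy² = 63284.8171
Sxx = Σx² − (Σx)²/n = 25336727 − 24655321.8 = 681405.2
Sxy = Σxy − (Σx)(Σy)/n = 1246144.64 − 1248976.47 = -2831.83
Syy = Σy² − (Σy)²/n = 63284.8171 − 63270.0005 = 14.8166
r = Sxy/√(Sxx·Syy) = -2831.83/√(10096108.28632) = -2831.83/3177.437377 = -0.891231

-0.891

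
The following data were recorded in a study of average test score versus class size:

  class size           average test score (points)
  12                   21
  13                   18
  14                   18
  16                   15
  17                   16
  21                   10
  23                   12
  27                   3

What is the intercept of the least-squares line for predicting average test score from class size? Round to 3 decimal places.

n = 8, Σx = 143, Σy = 113, Σxy = 1817, Σx² = 2753
Sxx = Σx² − (Σx)²/n = 2753 − 2556.125 = 196.875
Sxy = Σxy − (Σx)(Σy)/n = 1817 − 2019.875 = -202.875
b = Sxy/Sxx = -202.875/196.875 = -1.030476
a = ȳ − b·x̄ = 14.125 − (-1.030476)·17.875 = 32.544762

32.545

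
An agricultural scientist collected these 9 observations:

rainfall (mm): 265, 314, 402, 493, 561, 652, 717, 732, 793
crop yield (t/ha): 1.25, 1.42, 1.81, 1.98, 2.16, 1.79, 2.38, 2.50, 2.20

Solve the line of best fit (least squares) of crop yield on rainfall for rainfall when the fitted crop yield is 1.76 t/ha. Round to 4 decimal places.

n = 9, Σx = 4929, Σy = 17.49, Σxy = 10140.79, Σx² = 2992061
Sxx = Σx² − (Σx)²/n = 2992061 − 2699449 = 292612
Sxy = Σxy − (Σx)(Σy)/n = 10140.79 − 9578.69 = 562.1
b = Sxy/Sxx = 562.1/292612 = 0.001921
a = ȳ − b·x̄ = 1.943333 − 0.001921·547.666667 = 0.891280
Set a + b·x = 1.76: x = (1.76 − 0.891280) / 0.001921 = 452.228963

452.2290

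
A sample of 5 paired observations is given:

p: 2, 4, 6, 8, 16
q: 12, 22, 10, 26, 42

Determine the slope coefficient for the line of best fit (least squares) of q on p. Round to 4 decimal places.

n = 5, Σx = 36, Σy = 112, Σxy = 1052, Σx² = 376
Sxx = Σx² − (Σx)²/n = 376 − 259.2 = 116.8
Sxy = Σxy − (Σx)(Σy)/n = 1052 − 806.4 = 245.6
b = Sxy/Sxx = 245.6/116.8 = 2.102740

2.1027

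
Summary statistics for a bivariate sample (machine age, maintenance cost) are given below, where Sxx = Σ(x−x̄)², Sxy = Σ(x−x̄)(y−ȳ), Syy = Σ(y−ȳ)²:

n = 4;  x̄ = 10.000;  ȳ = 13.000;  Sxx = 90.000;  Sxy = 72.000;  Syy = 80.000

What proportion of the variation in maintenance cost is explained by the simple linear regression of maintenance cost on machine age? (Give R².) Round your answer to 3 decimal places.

0.720

R² = Sxy²/(Sxx·Syy) = (72)²/(90·80) = 0.72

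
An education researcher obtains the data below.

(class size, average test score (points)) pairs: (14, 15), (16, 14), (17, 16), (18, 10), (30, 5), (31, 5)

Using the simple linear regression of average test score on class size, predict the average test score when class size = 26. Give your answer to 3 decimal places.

n = 6, Σx = 126, Σy = 65, Σxy = 1191, Σx² = 2926
Sxx = Σx² − (Σx)²/n = 2926 − 2646 = 280
Sxy = Σxy − (Σx)(Σy)/n = 1191 − 1365 = -174
b = Sxy/Sxx = -174/280 = -0.621429
a = ȳ − b·x̄ = 10.833333 − (-0.621429)·21 = 23.883333
ŷ(26) = a + b·26 = 23.883333 + (-0.621429)·26 = 7.726190

7.726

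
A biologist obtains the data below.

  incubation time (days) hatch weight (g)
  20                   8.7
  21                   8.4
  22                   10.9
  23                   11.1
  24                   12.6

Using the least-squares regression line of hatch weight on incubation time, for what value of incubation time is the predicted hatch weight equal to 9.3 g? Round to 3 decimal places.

21.010

n = 5, Σx = 110, Σy = 51.7, Σxy = 1147.9, Σx² = 2430
Sxx = Σx² − (Σx)²/n = 2430 − 2420 = 10
Sxy = Σxy − (Σx)(Σy)/n = 1147.9 − 1137.4 = 10.5
b = Sxy/Sxx = 10.5/10 = 1.05
a = ȳ − b·x̄ = 10.34 − 1.05·22 = -12.76
Set a + b·x = 9.3: x = (9.3 − (-12.76)) / 1.05 = 21.009524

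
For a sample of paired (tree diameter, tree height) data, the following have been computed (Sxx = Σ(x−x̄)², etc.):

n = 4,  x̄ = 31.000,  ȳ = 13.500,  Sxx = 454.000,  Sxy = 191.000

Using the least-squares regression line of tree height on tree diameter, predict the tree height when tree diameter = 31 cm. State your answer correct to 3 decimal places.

b = Sxy/Sxx = 191/454 = 0.420705
a = ȳ − b·x̄ = 13.5 − 0.420705·31 = 0.458150
ŷ(31) = a + b·31 = 0.458150 + 0.420705·31 = 13.5

13.500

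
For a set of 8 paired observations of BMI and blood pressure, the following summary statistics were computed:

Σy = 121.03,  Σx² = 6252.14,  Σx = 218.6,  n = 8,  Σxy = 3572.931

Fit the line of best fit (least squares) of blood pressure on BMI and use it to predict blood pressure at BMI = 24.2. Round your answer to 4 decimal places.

Sxx = Σx² − (Σx)²/n = 6252.14 − 5973.245 = 278.895
Sxy = Σxy − (Σx)(Σy)/n = 3572.931 − 3307.14475 = 265.78625
b = Sxy/Sxx = 265.78625/278.895 = 0.952998
a = ȳ − b·x̄ = 15.12875 − 0.952998·27.325 = -10.911908
ŷ(24.2) = a + b·24.2 = -10.911908 + 0.952998·24.2 = 12.150633

12.1506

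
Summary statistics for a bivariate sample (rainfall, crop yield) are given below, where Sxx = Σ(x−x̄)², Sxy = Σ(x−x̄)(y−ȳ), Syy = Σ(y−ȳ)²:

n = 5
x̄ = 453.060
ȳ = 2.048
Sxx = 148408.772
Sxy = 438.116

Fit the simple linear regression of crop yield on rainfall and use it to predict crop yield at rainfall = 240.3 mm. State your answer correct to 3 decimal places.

b = Sxy/Sxx = 438.116/148408.772 = 0.002952
a = ȳ − b·x̄ = 2.048 − 0.002952·453.06 = 0.710526
ŷ(240.3) = a + b·240.3 = 0.710526 + 0.002952·240.3 = 1.419913

1.420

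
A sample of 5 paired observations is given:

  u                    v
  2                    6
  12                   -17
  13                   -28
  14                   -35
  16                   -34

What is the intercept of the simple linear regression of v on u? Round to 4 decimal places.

n = 5, Σx = 57, Σy = -108, Σxy = -1590, Σx² = 769
Sxx = Σx² − (Σx)²/n = 769 − 649.8 = 119.2
Sxy = Σxy − (Σx)(Σy)/n = -1590 − (-1231.2) = -358.8
b = Sxy/Sxx = -358.8/119.2 = -3.010067
a = ȳ − b·x̄ = -21.6 − (-3.010067)·11.4 = 12.714765

12.7148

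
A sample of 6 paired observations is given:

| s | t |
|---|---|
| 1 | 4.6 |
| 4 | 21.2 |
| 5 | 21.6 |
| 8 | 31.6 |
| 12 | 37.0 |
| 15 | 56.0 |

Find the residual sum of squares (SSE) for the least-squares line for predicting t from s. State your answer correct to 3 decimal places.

n = 6, Σx = 45, Σy = 172, Σxy = 1734.2, Σx² = 475, Σy² = 6440.72
Sxx = Σx² − (Σx)²/n = 475 − 337.5 = 137.5
Sxy = Σxy − (Σx)(Σy)/n = 1734.2 − 1290 = 444.2
Syy = Σy² − (Σy)²/n = 6440.72 − 4930.666667 = 1510.053333
b = Sxy/Sxx = 444.2/137.5 = 3.230545
SSE = Syy − b·Sxy = 1510.053333 − 3.230545·444.2 = 75.045042

75.045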